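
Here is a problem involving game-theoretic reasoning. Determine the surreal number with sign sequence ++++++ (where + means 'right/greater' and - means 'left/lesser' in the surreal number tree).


Sign expansion: ++++++
Rule: track bounds (lo, hi), initially (-inf, +inf). On '+', the current value becomes lo and we move to the simplest number in (value, hi): value + 1 if hi = +inf, otherwise the midpoint (value + hi)/2. On '-', the current value becomes hi and we move to value - 1 if lo = -inf, otherwise the midpoint (lo + value)/2.
Start at 0.
Step 1: sign = +, move right. Bounds: (0, +inf). Value = 1
Step 2: sign = +, move right. Bounds: (1, +inf). Value = 2
Step 3: sign = +, move right. Bounds: (2, +inf). Value = 3
Step 4: sign = +, move right. Bounds: (3, +inf). Value = 4
Step 5: sign = +, move right. Bounds: (4, +inf). Value = 5
Step 6: sign = +, move right. Bounds: (5, +inf). Value = 6
The surreal number with sign expansion ++++++ is 6.

6


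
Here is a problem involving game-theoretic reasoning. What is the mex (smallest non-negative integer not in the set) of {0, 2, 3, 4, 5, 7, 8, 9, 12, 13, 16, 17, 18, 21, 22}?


Set = {0, 2, 3, 4, 5, 7, 8, 9, 12, 13, 16, 17, 18, 21, 22}
0 is in the set.
1 is NOT in the set. This is the mex.
mex = 1

1


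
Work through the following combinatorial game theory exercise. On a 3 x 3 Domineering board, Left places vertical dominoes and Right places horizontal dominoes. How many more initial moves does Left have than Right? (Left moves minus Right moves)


Board is 3 x 3 (rows x cols).
Left (vertical) placements: (rows-1) * cols = 2 * 3 = 6
Right (horizontal) placements: rows * (cols-1) = 3 * 2 = 6
Advantage = Left - Right = 6 - 6 = 0

0


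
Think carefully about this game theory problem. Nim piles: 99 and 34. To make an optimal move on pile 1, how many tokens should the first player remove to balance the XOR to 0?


Piles: 99 and 34
Current XOR: 99 XOR 34 = 65 (non-zero, so this is an N-position).
To make the XOR zero, we need to find a move that balances the piles.
For pile 1 (size 99): target = 99 XOR 65 = 34
We reduce pile 1 from 99 to 34.
Tokens removed: 99 - 34 = 65
Verification: 34 XOR 34 = 0

65


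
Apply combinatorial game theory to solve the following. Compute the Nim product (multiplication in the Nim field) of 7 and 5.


Nim multiplication is bilinear over XOR: (u XOR v) * w = (u*w) XOR (v*w).
So we split each operand into its bit components and XOR the pairwise Nim products.
7 = 1 + 2 + 4 (as XOR of powers of 2).
5 = 1 + 4 (as XOR of powers of 2).
Using the standard Nim-product table on single bits:
  2*2 = 3,   2*4 = 8,   2*8 = 12,
  4*4 = 6,   4*8 = 11,  8*8 = 13,
and  1*x = x (identity), k*l = l*k (commutative).
Pairwise Nim products:
  1 * 1 = 1
  1 * 4 = 4
  2 * 1 = 2
  2 * 4 = 8
  4 * 1 = 4
  4 * 4 = 6
XOR them: 1 XOR 4 XOR 2 XOR 8 XOR 4 XOR 6 = 13.
Result: 7 * 5 = 13 (in Nim).

13


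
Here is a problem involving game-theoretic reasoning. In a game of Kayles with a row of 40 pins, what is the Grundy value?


Kayles: a move removes 1 or 2 adjacent pins from a contiguous row.
Removing pins from a row of k leaves two independent rows (a, b) with a + b = k - 1 (one pin) or a + b = k - 2 (two pins); an end removal gives a = 0.
By Sprague-Grundy, G(k) = mex{ G(a) XOR G(b) } over all these splits. G(0) = 0.
G(1): splits (0,0):0^0=0 -> mex({0}) = 1
G(2): splits (0,1):0^1=1 (0,0):0^0=0 -> mex({0, 1}) = 2
G(3): splits (0,2):0^2=2 (1,1):1^1=0 (0,1):0^1=1 -> mex({0, 1, 2}) = 3
G(4): splits (0,3):0^3=3 (1,2):1^2=3 (0,2):0^2=2 (1,1):1^1=0 -> mex({0, 2, 3}) = 1
G(5): splits (0,4):0^1=1 (1,3):1^3=2 (2,2):2^2=0 (0,3):0^3=3 (1,2):1^2=3 -> mex({0, 1, 2, 3}) = 4
G(6) = mex({0, 1, 2, 4}) = 3
G(7) = mex({0, 1, 3, 4, 5}) = 2
G(8) = mex({0, 2, 3, 5, 6}) = 1
G(9) = mex({0, 1, 2, 3, 6, 7}) = 4
G(10) = mex({0, 1, 3, 4, 5, 7}) = 2
G(11) = mex({0, 1, 2, 3, 4, 5}) = 6
G(12) = mex({0, 1, 2, 3, 5, 6, 7}) = 4
G(13) = mex({0, 2, 3, 4, 6, 7}) = 1
G(14) = mex({0, 1, 4, 5, 6, 7}) = 2
G(15) = mex({0, 1, 2, 3, 4, 5, 6}) = 7
G(16) = mex({0, 2, 3, 5, 6, 7}) = 1
G(17) = mex({0, 1, 2, 3, 5, 6, 7}) = 4
G(18) = mex({0, 1, 2, 4, 5, 6}) = 3
G(19) = mex({0, 1, 3, 4, 5, 7}) = 2
G(20) = mex({0, 2, 3, 4, 5, 6, 7}) = 1
G(21) = mex({0, 1, 2, 3, 5, 6, 7}) = 4
G(22) = mex({0, 1, 2, 3, 4, 5, 7}) = 6
G(23) = mex({0, 1, 2, 3, 4, 5, 6}) = 7
G(24) = mex({0, 1, 2, 3, 5, 6, 7}) = 4
G(25) = mex({0, 2, 3, 4, 6, 7}) = 1
G(26) = mex({0, 1, 3, 4, 5, 6, 7}) = 2
G(27) = mex({0, 1, 2, 3, 4, 5, 6, 7}) = 8
G(28) = mex({0, 1, 2, 3, 4, 6, 7, 8}) = 5
G(29) = mex({0, 1, 2, 3, 5, 6, 7, 8, 9}) = 4
G(30) = mex({0, 1, 2, 3, 4, 5, 6, 9, 10}) = 7
G(31) = mex({0, 1, 3, 4, 5, 7, 10, 11}) = 2
G(32) = mex({0, 2, 3, 4, 5, 6, 7, 9, 11}) = 1
G(33) = mex({0, 1, 2, 3, 4, 5, 6, 7, 9, 12}) = 8
G(34) = mex({0, 1, 2, 3, 4, 5, 7, 8, 11, 12}) = 6
G(35) = mex({0, 1, 2, 3, 4, 5, 6, 8, 9, 10, 11}) = 7
G(36) = mex({0, 1, 2, 3, 5, 6, 7, 9, 10}) = 4
G(37) = mex({0, 2, 3, 4, 6, 7, 9, 10, 11, 12}) = 1
G(38) = mex({0, 1, 3, 4, 5, 6, 7, 9, 10, 11, 12}) = 2
G(39) = mex({0, 1, 2, 4, 5, 6, 7, 9, 10, 12, 14}) = 3
G(40) = mex({0, 2, 3, 4, 6, 7, 11, 12, 14}) = 1
Therefore G(40) = 1.

1


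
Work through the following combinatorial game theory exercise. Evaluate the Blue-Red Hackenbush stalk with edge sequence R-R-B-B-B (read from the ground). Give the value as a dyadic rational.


Edges (from ground): R-R-B-B-B
By Berlekamp's sign-expansion rule, a Blue-Red Hackenbush stalk has the value of the surreal number whose sign sequence is the edge sequence with B -> + and R -> -.
Sign sequence: --+++
Trace the sign expansion in the surreal number tree, starting from 0:
Edge 1: R (sign -) -> bounds (-inf, 0), value = -1
Edge 2: R (sign -) -> bounds (-inf, -1), value = -2
Edge 3: B (sign +) -> bounds (-2, -1), value = -3/2
Edge 4: B (sign +) -> bounds (-3/2, -1), value = -5/4
Edge 5: B (sign +) -> bounds (-5/4, -1), value = -9/8
Game value = -9/8

-9/8


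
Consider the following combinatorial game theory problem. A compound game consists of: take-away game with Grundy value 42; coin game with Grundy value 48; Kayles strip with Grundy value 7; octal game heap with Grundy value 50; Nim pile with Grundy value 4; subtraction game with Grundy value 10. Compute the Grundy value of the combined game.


By the Sprague-Grundy theorem, the Grundy value of a sum of games is the XOR of individual Grundy values.
take-away game: Grundy value = 42. Running XOR: 0 XOR 42 = 42
coin game: Grundy value = 48. Running XOR: 42 XOR 48 = 26
Kayles strip: Grundy value = 7. Running XOR: 26 XOR 7 = 29
octal game heap: Grundy value = 50. Running XOR: 29 XOR 50 = 47
Nim pile: Grundy value = 4. Running XOR: 47 XOR 4 = 43
subtraction game: Grundy value = 10. Running XOR: 43 XOR 10 = 33
The combined Grundy value is 33.

33


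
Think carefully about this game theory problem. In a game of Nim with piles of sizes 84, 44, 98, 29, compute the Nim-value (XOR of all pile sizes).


We need the XOR (exclusive or) of all pile sizes.
After XOR-ing pile 1 (size 84): 0 XOR 84 = 84
After XOR-ing pile 2 (size 44): 84 XOR 44 = 120
After XOR-ing pile 3 (size 98): 120 XOR 98 = 26
After XOR-ing pile 4 (size 29): 26 XOR 29 = 7
The Nim-value of this position is 7.

7


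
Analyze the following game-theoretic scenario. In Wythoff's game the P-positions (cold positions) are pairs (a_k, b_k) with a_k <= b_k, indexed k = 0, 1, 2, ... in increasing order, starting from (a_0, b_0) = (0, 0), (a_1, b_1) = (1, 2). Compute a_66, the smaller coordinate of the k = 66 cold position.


By Wythoff's theorem, a_k = floor(k * phi) and b_k = floor(k * phi^2) = a_k + k, where phi = (1 + sqrt(5))/2 is the golden ratio.
phi = (1 + sqrt(5))/2 = 1.618034
k = 66
k * phi = 66 * 1.618034 = 106.790243
a_66 = floor(k * phi) = 106

106


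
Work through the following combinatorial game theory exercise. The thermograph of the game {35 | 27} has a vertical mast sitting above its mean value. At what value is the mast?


Game = {35 | 27}, a switch {a | b} with numbers a > b.
Its thermograph has left wall a - t and right wall b + t, which meet at t = (a - b)/2, where both equal (a + b)/2. So the mast (mean value) is at (a + b)/2.
Mean = (35 + (27))/2 = 62/2 = 31

31


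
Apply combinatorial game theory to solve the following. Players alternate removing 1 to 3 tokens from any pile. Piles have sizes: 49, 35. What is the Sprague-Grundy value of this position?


Subtraction set: {1, 2, 3}
For this subtraction set, G(n) = n mod 4 (period = max + 1 = 4).
Pile 1 (size 49): G(49) = 49 mod 4 = 1
Pile 2 (size 35): G(35) = 35 mod 4 = 3
Total Grundy value = XOR of all: 1 XOR 3 = 2

2


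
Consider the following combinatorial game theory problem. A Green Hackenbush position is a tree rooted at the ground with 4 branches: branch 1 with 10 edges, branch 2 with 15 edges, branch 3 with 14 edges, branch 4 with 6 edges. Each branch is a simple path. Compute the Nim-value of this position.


The tree has 4 branches from the ground vertex.
In Green Hackenbush, the Nim-value of a simple path of length k is k.
Branch 1: length 10, Nim-value = 10
Branch 2: length 15, Nim-value = 15
Branch 3: length 14, Nim-value = 14
Branch 4: length 6, Nim-value = 6
Total Nim-value = XOR of all branch values:
0 XOR 10 = 10
10 XOR 15 = 5
5 XOR 14 = 11
11 XOR 6 = 13
Nim-value of the tree = 13

13


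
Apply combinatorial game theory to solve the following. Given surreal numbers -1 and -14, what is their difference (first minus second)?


x = -1, y = -14
x - y = -1 - -14 = 13

13


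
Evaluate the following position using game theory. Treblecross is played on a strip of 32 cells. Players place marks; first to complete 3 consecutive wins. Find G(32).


Treblecross: place X on empty cells; 3-in-a-row wins.
Playing within two cells of an existing X lets the opponent win at once, so sensible play treats the cells i-2..i+2 around each X as dead. The player left with no safe cell loses, so this is a normal-play take-away game on strips of safe cells.
Placing X at cell i (0-indexed) of a strip of k safe cells leaves independent strips of sizes max(0, i-2) and max(0, k-i-3). Hence G(k) = mex{ G(max(0,i-2)) XOR G(max(0,k-i-3)) : 0 <= i < k }, with G(0) = 0.
G(1): splits (0,0):0^0=0 -> mex({0}) = 1
G(2): splits (0,0):0^0=0 -> mex({0}) = 1
G(3): splits (0,0):0^0=0 -> mex({0}) = 1
G(4): splits (0,1):0^1=1 (0,0):0^0=0 -> mex({0, 1}) = 2
G(5): splits (0,2):0^1=1 (0,1):0^1=1 (0,0):0^0=0 -> mex({0, 1}) = 2
G(6) = mex({1}) = 0
G(7) = mex({0, 1, 2}) = 3
G(8) = mex({0, 1, 2}) = 3
G(9) = mex({0, 2}) = 1
G(10) = mex({0, 2, 3}) = 1
G(11) = mex({0, 3}) = 1
G(12) = mex({1, 3}) = 0
G(13) = mex({0, 1, 2, 3}) = 4
G(14) = mex({0, 1, 2}) = 3
G(15) = mex({0, 1, 2}) = 3
G(16) = mex({0, 1, 2, 4}) = 3
G(17) = mex({0, 1, 3, 4}) = 2
G(18) = mex({0, 1, 3, 4}) = 2
G(19) = mex({0, 1, 3, 5}) = 2
G(20) = mex({0, 1, 2, 3, 5}) = 4
G(21) = mex({0, 1, 2, 3, 5}) = 4
G(22) = mex({1, 2, 6}) = 0
G(23) = mex({0, 1, 2, 3, 4, 6}) = 5
G(24) = mex({0, 1, 2, 3, 4}) = 5
G(25) = mex({0, 1, 3, 4, 7}) = 2
G(26) = mex({0, 1, 3, 4, 5, 7}) = 2
G(27) = mex({0, 1, 3, 5}) = 2
G(28) = mex({0, 1, 2, 5}) = 3
G(29) = mex({0, 1, 2, 4, 5, 6}) = 3
G(30) = mex({1, 2, 4, 6}) = 0
G(31) = mex({0, 1, 2, 3, 4, 6}) = 5
G(32) = mex({1, 2, 3, 4, 7}) = 0
Therefore G(32) = 0.

0


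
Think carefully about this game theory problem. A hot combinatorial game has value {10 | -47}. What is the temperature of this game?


The game is {10 | -47}, a switch {a | b} with numbers a > b.
Cooling {a | b} by t gives {a - t | b + t}, which stops being hot when a - t = b + t, i.e. at t = (a - b)/2. So the temperature of a switch is (a - b)/2.
Temperature = (Left option - Right option) / 2
= (10 - (-47)) / 2
= 57 / 2
= 57/2

57/2


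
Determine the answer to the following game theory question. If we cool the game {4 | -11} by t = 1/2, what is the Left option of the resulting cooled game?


Original game: {4 | -11} (a switch {a | b} with a > b).
Cooling by t (for t below the temperature (a - b)/2 = 15/2) taxes each move by t: {a | b} cooled by t is {a - t | b + t}.
Cooling amount: t = 1/2
Cooled Left option: 4 - 1/2 = 7/2
Cooled Right option: -11 + 1/2 = -21/2
Cooled game: {7/2 | -21/2}
Left option = 7/2

7/2


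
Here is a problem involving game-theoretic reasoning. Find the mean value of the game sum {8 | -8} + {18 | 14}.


G1 = {8 | -8}, G2 = {18 | 14}
Each is a switch {a | b} with numbers a > b; its mean value is (a + b)/2, and mean value is additive over game sums: m(G1 + G2) = m(G1) + m(G2).
Mean of G1 = (8 + (-8))/2 = 0/2 = 0
Mean of G2 = (18 + (14))/2 = 32/2 = 16
Mean of G1 + G2 = 0 + 16 = 16

16


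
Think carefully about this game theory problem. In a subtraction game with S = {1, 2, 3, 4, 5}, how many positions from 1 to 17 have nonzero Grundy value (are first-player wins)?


Subtraction set S = {1, 2, 3, 4, 5}, so G(n) = n mod 6.
G(n) = 0 when n is a multiple of 6.
Multiples of 6 in [1, 17]: 2
N-positions (nonzero Grundy) = 17 - 2 = 15

15


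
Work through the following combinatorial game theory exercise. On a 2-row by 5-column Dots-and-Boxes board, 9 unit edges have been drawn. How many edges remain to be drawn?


Grid: 2 x 5 boxes, i.e. 3 rows and 6 columns of dots.
Horizontal edges: (rows + 1) * cols = 3 * 5 = 15
Vertical edges: rows * (cols + 1) = 2 * 6 = 12
Total edges: 15 + 12 = 27
Edges drawn: 9
Remaining: 27 - 9 = 18

18


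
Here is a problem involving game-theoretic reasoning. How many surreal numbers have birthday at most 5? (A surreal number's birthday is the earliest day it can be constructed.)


Day 0: {|} = 0 is born. Count = 1.
Day n: the number of surreal numbers born by day n is 2^(n+1) - 1.
By day 0: 2^1 - 1 = 1
By day 1: 2^2 - 1 = 3
By day 2: 2^3 - 1 = 7
By day 3: 2^4 - 1 = 15
By day 4: 2^5 - 1 = 31
By day 5: 2^6 - 1 = 63
By day 5: 63 surreal numbers.

63


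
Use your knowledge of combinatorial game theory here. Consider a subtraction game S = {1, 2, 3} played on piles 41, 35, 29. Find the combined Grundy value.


Subtraction set: {1, 2, 3}
For this subtraction set, G(n) = n mod 4 (period = max + 1 = 4).
Pile 1 (size 41): G(41) = 41 mod 4 = 1
Pile 2 (size 35): G(35) = 35 mod 4 = 3
Pile 3 (size 29): G(29) = 29 mod 4 = 1
Total Grundy value = XOR of all: 1 XOR 3 XOR 1 = 3

3


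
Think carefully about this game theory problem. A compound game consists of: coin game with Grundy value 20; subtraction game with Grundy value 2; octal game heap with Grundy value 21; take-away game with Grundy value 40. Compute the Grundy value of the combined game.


By the Sprague-Grundy theorem, the Grundy value of a sum of games is the XOR of individual Grundy values.
coin game: Grundy value = 20. Running XOR: 0 XOR 20 = 20
subtraction game: Grundy value = 2. Running XOR: 20 XOR 2 = 22
octal game heap: Grundy value = 21. Running XOR: 22 XOR 21 = 3
take-away game: Grundy value = 40. Running XOR: 3 XOR 40 = 43
The combined Grundy value is 43.

43


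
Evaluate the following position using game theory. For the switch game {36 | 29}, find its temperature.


The game is {36 | 29}, a switch {a | b} with numbers a > b.
Cooling {a | b} by t gives {a - t | b + t}, which stops being hot when a - t = b + t, i.e. at t = (a - b)/2. So the temperature of a switch is (a - b)/2.
Temperature = (Left option - Right option) / 2
= (36 - (29)) / 2
= 7 / 2
= 7/2

7/2


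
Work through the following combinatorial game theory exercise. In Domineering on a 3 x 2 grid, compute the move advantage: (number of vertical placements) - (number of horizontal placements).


Board is 3 x 2 (rows x cols).
Left (vertical) placements: (rows-1) * cols = 2 * 2 = 4
Right (horizontal) placements: rows * (cols-1) = 3 * 1 = 3
Advantage = Left - Right = 4 - 3 = 1

1


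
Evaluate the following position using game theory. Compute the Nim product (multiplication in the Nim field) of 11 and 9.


Nim multiplication is bilinear over XOR: (u XOR v) * w = (u*w) XOR (v*w).
So we split each operand into its bit components and XOR the pairwise Nim products.
11 = 1 + 2 + 8 (as XOR of powers of 2).
9 = 1 + 8 (as XOR of powers of 2).
Using the standard Nim-product table on single bits:
  2*2 = 3,   2*4 = 8,   2*8 = 12,
  4*4 = 6,   4*8 = 11,  8*8 = 13,
and  1*x = x (identity), k*l = l*k (commutative).
Pairwise Nim products:
  1 * 1 = 1
  1 * 8 = 8
  2 * 1 = 2
  2 * 8 = 12
  8 * 1 = 8
  8 * 8 = 13
XOR them: 1 XOR 8 XOR 2 XOR 12 XOR 8 XOR 13 = 2.
Result: 11 * 9 = 2 (in Nim).

2


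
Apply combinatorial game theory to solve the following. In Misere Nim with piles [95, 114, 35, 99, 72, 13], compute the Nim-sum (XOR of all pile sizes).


We need the XOR (exclusive or) of all pile sizes.
After XOR-ing pile 1 (size 95): 0 XOR 95 = 95
After XOR-ing pile 2 (size 114): 95 XOR 114 = 45
After XOR-ing pile 3 (size 35): 45 XOR 35 = 14
After XOR-ing pile 4 (size 99): 14 XOR 99 = 109
After XOR-ing pile 5 (size 72): 109 XOR 72 = 37
After XOR-ing pile 6 (size 13): 37 XOR 13 = 40
The Nim-value of this position is 40.

40


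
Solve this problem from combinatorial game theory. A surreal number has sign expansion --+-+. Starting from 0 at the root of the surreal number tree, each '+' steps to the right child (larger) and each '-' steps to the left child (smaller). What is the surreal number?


Sign expansion: --+-+
Rule: track bounds (lo, hi), initially (-inf, +inf). On '+', the current value becomes lo and we move to the simplest number in (value, hi): value + 1 if hi = +inf, otherwise the midpoint (value + hi)/2. On '-', the current value becomes hi and we move to value - 1 if lo = -inf, otherwise the midpoint (lo + value)/2.
Start at 0.
Step 1: sign = -, move left. Bounds: (-inf, 0). Value = -1
Step 2: sign = -, move left. Bounds: (-inf, -1). Value = -2
Step 3: sign = +, move right. Bounds: (-2, -1). Value = -3/2
Step 4: sign = -, move left. Bounds: (-2, -3/2). Value = -7/4
Step 5: sign = +, move right. Bounds: (-7/4, -3/2). Value = -13/8
The surreal number with sign expansion --+-+ is -13/8.

-13/8


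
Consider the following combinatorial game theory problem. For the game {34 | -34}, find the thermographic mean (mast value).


Game = {34 | -34}, a switch {a | b} with numbers a > b.
Its thermograph has left wall a - t and right wall b + t, which meet at t = (a - b)/2, where both equal (a + b)/2. So the mast (mean value) is at (a + b)/2.
Mean = (34 + (-34))/2 = 0/2 = 0

0


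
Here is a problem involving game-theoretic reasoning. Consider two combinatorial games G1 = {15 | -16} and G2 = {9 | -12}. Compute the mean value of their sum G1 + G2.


G1 = {15 | -16}, G2 = {9 | -12}
Each is a switch {a | b} with numbers a > b; its mean value is (a + b)/2, and mean value is additive over game sums: m(G1 + G2) = m(G1) + m(G2).
Mean of G1 = (15 + (-16))/2 = -1/2 = -1/2
Mean of G2 = (9 + (-12))/2 = -3/2 = -3/2
Mean of G1 + G2 = -1/2 + -3/2 = -2

-2


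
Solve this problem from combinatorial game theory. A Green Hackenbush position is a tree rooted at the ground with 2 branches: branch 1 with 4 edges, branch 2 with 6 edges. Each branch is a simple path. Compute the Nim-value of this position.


The tree has 2 branches from the ground vertex.
In Green Hackenbush, the Nim-value of a simple path of length k is k.
Branch 1: length 4, Nim-value = 4
Branch 2: length 6, Nim-value = 6
Total Nim-value = XOR of all branch values:
0 XOR 4 = 4
4 XOR 6 = 2
Nim-value of the tree = 2

2


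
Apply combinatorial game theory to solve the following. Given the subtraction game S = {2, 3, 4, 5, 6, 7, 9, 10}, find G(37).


The subtraction set is S = {2, 3, 4, 5, 6, 7, 9, 10}.
G(k) = mex{ G(k - s) : s in S, s <= k }. We compute iteratively: G(0) = 0.
G(1) = mex({}) = 0
G(2) = mex({0}) = 1
G(3) = mex({0}) = 1
G(4) = mex({0, 1}) = 2
G(5) = mex({0, 1}) = 2
G(6) = mex({0, 1, 2}) = 3
G(7) = mex({0, 1, 2}) = 3
G(8) = mex({0, 1, 2, 3}) = 4
G(9) = mex({0, 1, 2, 3}) = 4
G(10) = mex({0, 1, 2, 3, 4}) = 5
G(11) = mex({0, 1, 2, 3, 4}) = 5
G(12) = mex({1, 2, 3, 4, 5}) = 0
G(13) = mex({1, 2, 3, 4, 5}) = 0
G(14) = mex({0, 2, 3, 4, 5}) = 1
G(15) = mex({0, 2, 3, 4, 5}) = 1
G(16) = mex({0, 1, 3, 4, 5}) = 2
G(17) = mex({0, 1, 3, 4, 5}) = 2
G(18) = mex({0, 1, 2, 4, 5}) = 3
G(19) = mex({0, 1, 2, 4, 5}) = 3
G(20) = mex({0, 1, 2, 3, 5}) = 4
G(21) = mex({0, 1, 2, 3, 5}) = 4
Observe that G(12)..G(21) = 0, 0, 1, 1, 2, 2, 3, 3, 4, 4 repeats G(0)..G(9) = 0, 0, 1, 1, 2, 2, 3, 3, 4, 4.
For k >= max(S) = 10, G(k) is determined by the previous 10 values G(k-10)..G(k-1); a window of 10 consecutive values has recurred shifted by 12, so by induction G(k + 12) = G(k) for all k >= 0: the sequence is periodic from the start with period 12.
One period: G(0..11) = 0, 0, 1, 1, 2, 2, 3, 3, 4, 4, 5, 5.
37 mod 12 = 1, so G(37) = G(1) = 0.

0


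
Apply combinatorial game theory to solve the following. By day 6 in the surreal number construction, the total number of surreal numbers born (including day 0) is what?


Day 0: {|} = 0 is born. Count = 1.
Day n: the number of surreal numbers born by day n is 2^(n+1) - 1.
By day 0: 2^1 - 1 = 1
By day 1: 2^2 - 1 = 3
By day 2: 2^3 - 1 = 7
By day 3: 2^4 - 1 = 15
By day 4: 2^5 - 1 = 31
By day 5: 2^6 - 1 = 63
By day 6: 2^7 - 1 = 127
By day 6: 127 surreal numbers.

127


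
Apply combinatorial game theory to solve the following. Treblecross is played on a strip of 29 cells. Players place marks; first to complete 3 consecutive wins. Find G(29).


Treblecross: place X on empty cells; 3-in-a-row wins.
Playing within two cells of an existing X lets the opponent win at once, so sensible play treats the cells i-2..i+2 around each X as dead. The player left with no safe cell loses, so this is a normal-play take-away game on strips of safe cells.
Placing X at cell i (0-indexed) of a strip of k safe cells leaves independent strips of sizes max(0, i-2) and max(0, k-i-3). Hence G(k) = mex{ G(max(0,i-2)) XOR G(max(0,k-i-3)) : 0 <= i < k }, with G(0) = 0.
G(1): splits (0,0):0^0=0 -> mex({0}) = 1
G(2): splits (0,0):0^0=0 -> mex({0}) = 1
G(3): splits (0,0):0^0=0 -> mex({0}) = 1
G(4): splits (0,1):0^1=1 (0,0):0^0=0 -> mex({0, 1}) = 2
G(5): splits (0,2):0^1=1 (0,1):0^1=1 (0,0):0^0=0 -> mex({0, 1}) = 2
G(6) = mex({1}) = 0
G(7) = mex({0, 1, 2}) = 3
G(8) = mex({0, 1, 2}) = 3
G(9) = mex({0, 2}) = 1
G(10) = mex({0, 2, 3}) = 1
G(11) = mex({0, 3}) = 1
G(12) = mex({1, 3}) = 0
G(13) = mex({0, 1, 2, 3}) = 4
G(14) = mex({0, 1, 2}) = 3
G(15) = mex({0, 1, 2}) = 3
G(16) = mex({0, 1, 2, 4}) = 3
G(17) = mex({0, 1, 3, 4}) = 2
G(18) = mex({0, 1, 3, 4}) = 2
G(19) = mex({0, 1, 3, 5}) = 2
G(20) = mex({0, 1, 2, 3, 5}) = 4
G(21) = mex({0, 1, 2, 3, 5}) = 4
G(22) = mex({1, 2, 6}) = 0
G(23) = mex({0, 1, 2, 3, 4, 6}) = 5
G(24) = mex({0, 1, 2, 3, 4}) = 5
G(25) = mex({0, 1, 3, 4, 7}) = 2
G(26) = mex({0, 1, 3, 4, 5, 7}) = 2
G(27) = mex({0, 1, 3, 5}) = 2
G(28) = mex({0, 1, 2, 5}) = 3
G(29) = mex({0, 1, 2, 4, 5, 6}) = 3
Therefore G(29) = 3.

3


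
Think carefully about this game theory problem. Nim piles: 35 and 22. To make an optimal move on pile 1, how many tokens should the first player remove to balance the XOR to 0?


Piles: 35 and 22
Current XOR: 35 XOR 22 = 53 (non-zero, so this is an N-position).
To make the XOR zero, we need to find a move that balances the piles.
For pile 1 (size 35): target = 35 XOR 53 = 22
We reduce pile 1 from 35 to 22.
Tokens removed: 35 - 22 = 13
Verification: 22 XOR 22 = 0

13


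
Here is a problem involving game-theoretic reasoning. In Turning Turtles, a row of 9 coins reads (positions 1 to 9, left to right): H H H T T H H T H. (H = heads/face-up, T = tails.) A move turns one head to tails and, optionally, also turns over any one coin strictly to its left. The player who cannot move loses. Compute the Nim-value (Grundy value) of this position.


Coins: H H H T T H H T H
Key fact: a single head at position k behaves exactly like a Nim heap of size k (turning it to T and optionally flipping a coin at j < k corresponds to moving the heap from k to j, or to 0), and heads combine as a disjunctive sum (two heads at the same place would cancel, matching j XOR j = 0). So the Nim-value is the XOR of the 1-indexed positions of the heads.
Face-up positions (1-indexed): [1, 2, 3, 6, 7, 9]
XOR 0 with 1: 0 XOR 1 = 1
XOR 1 with 2: 1 XOR 2 = 3
XOR 3 with 3: 3 XOR 3 = 0
XOR 0 with 6: 0 XOR 6 = 6
XOR 6 with 7: 6 XOR 7 = 1
XOR 1 with 9: 1 XOR 9 = 8
Nim-value = 8

8


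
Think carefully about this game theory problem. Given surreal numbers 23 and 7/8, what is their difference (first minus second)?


x = 23, y = 7/8
Converting to common denominator: 8
x = 184/8, y = 7/8
x - y = 23 - 7/8 = 177/8

177/8


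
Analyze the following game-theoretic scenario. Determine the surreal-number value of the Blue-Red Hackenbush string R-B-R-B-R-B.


Edges (from ground): R-B-R-B-R-B
By Berlekamp's sign-expansion rule, a Blue-Red Hackenbush stalk has the value of the surreal number whose sign sequence is the edge sequence with B -> + and R -> -.
Sign sequence: -+-+-+
Trace the sign expansion in the surreal number tree, starting from 0:
Edge 1: R (sign -) -> bounds (-inf, 0), value = -1
Edge 2: B (sign +) -> bounds (-1, 0), value = -1/2
Edge 3: R (sign -) -> bounds (-1, -1/2), value = -3/4
Edge 4: B (sign +) -> bounds (-3/4, -1/2), value = -5/8
Edge 5: R (sign -) -> bounds (-3/4, -5/8), value = -11/16
Edge 6: B (sign +) -> bounds (-11/16, -5/8), value = -21/32
Game value = -21/32

-21/32


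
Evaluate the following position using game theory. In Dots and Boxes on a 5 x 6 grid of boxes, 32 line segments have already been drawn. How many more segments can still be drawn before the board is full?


Grid: 5 x 6 boxes, i.e. 6 rows and 7 columns of dots.
Horizontal edges: (rows + 1) * cols = 6 * 6 = 36
Vertical edges: rows * (cols + 1) = 5 * 7 = 35
Total edges: 36 + 35 = 71
Edges drawn: 32
Remaining: 71 - 32 = 39

39


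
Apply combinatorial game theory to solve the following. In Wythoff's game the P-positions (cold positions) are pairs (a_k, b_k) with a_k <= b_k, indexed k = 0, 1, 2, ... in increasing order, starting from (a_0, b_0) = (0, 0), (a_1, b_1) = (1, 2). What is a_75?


By Wythoff's theorem, a_k = floor(k * phi) and b_k = floor(k * phi^2) = a_k + k, where phi = (1 + sqrt(5))/2 is the golden ratio.
phi = (1 + sqrt(5))/2 = 1.618034
k = 75
k * phi = 75 * 1.618034 = 121.352549
a_75 = floor(k * phi) = 121

121


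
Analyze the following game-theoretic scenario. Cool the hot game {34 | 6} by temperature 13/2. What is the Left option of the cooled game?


Original game: {34 | 6} (a switch {a | b} with a > b).
Cooling by t (for t below the temperature (a - b)/2 = 14) taxes each move by t: {a | b} cooled by t is {a - t | b + t}.
Cooling amount: t = 13/2
Cooled Left option: 34 - 13/2 = 55/2
Cooled Right option: 6 + 13/2 = 25/2
Cooled game: {55/2 | 25/2}
Left option = 55/2

55/2


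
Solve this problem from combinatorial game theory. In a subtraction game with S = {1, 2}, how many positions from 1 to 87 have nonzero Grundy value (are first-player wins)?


Subtraction set S = {1, 2}, so G(n) = n mod 3.
G(n) = 0 when n is a multiple of 3.
Multiples of 3 in [1, 87]: 29
N-positions (nonzero Grundy) = 87 - 29 = 58

58


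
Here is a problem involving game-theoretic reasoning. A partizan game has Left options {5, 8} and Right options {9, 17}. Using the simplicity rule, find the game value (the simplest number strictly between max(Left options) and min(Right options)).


Left options: {5, 8}, max = 8
Right options: {9, 17}, min = 9
All options are numbers and max(Left) < min(Right), so by the simplicity theorem the value is the simplest (earliest-born) number strictly between 8 and 9.
No integer lies strictly between 8 and 9, so the value is the dyadic rational m/2^k in the interval with the smallest k (then m odd); search k = 1, 2, ...:
Denominator 2: 17/2 lies strictly between 8 and 9 -- found.
The simplest number in the interval is 17/2.
Game value = 17/2

17/2


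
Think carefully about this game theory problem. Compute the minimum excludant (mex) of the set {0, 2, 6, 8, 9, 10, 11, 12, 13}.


Set = {0, 2, 6, 8, 9, 10, 11, 12, 13}
0 is in the set.
1 is NOT in the set. This is the mex.
mex = 1

1


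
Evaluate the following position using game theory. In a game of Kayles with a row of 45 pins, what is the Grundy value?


Kayles: a move removes 1 or 2 adjacent pins from a contiguous row.
Removing pins from a row of k leaves two independent rows (a, b) with a + b = k - 1 (one pin) or a + b = k - 2 (two pins); an end removal gives a = 0.
By Sprague-Grundy, G(k) = mex{ G(a) XOR G(b) } over all these splits. G(0) = 0.
G(1): splits (0,0):0^0=0 -> mex({0}) = 1
G(2): splits (0,1):0^1=1 (0,0):0^0=0 -> mex({0, 1}) = 2
G(3): splits (0,2):0^2=2 (1,1):1^1=0 (0,1):0^1=1 -> mex({0, 1, 2}) = 3
G(4): splits (0,3):0^3=3 (1,2):1^2=3 (0,2):0^2=2 (1,1):1^1=0 -> mex({0, 2, 3}) = 1
G(5): splits (0,4):0^1=1 (1,3):1^3=2 (2,2):2^2=0 (0,3):0^3=3 (1,2):1^2=3 -> mex({0, 1, 2, 3}) = 4
G(6) = mex({0, 1, 2, 4}) = 3
G(7) = mex({0, 1, 3, 4, 5}) = 2
G(8) = mex({0, 2, 3, 5, 6}) = 1
G(9) = mex({0, 1, 2, 3, 6, 7}) = 4
G(10) = mex({0, 1, 3, 4, 5, 7}) = 2
G(11) = mex({0, 1, 2, 3, 4, 5}) = 6
G(12) = mex({0, 1, 2, 3, 5, 6, 7}) = 4
G(13) = mex({0, 2, 3, 4, 6, 7}) = 1
G(14) = mex({0, 1, 4, 5, 6, 7}) = 2
G(15) = mex({0, 1, 2, 3, 4, 5, 6}) = 7
G(16) = mex({0, 2, 3, 5, 6, 7}) = 1
G(17) = mex({0, 1, 2, 3, 5, 6, 7}) = 4
G(18) = mex({0, 1, 2, 4, 5, 6}) = 3
G(19) = mex({0, 1, 3, 4, 5, 7}) = 2
G(20) = mex({0, 2, 3, 4, 5, 6, 7}) = 1
G(21) = mex({0, 1, 2, 3, 5, 6, 7}) = 4
G(22) = mex({0, 1, 2, 3, 4, 5, 7}) = 6
G(23) = mex({0, 1, 2, 3, 4, 5, 6}) = 7
G(24) = mex({0, 1, 2, 3, 5, 6, 7}) = 4
G(25) = mex({0, 2, 3, 4, 6, 7}) = 1
G(26) = mex({0, 1, 3, 4, 5, 6, 7}) = 2
G(27) = mex({0, 1, 2, 3, 4, 5, 6, 7}) = 8
G(28) = mex({0, 1, 2, 3, 4, 6, 7, 8}) = 5
G(29) = mex({0, 1, 2, 3, 5, 6, 7, 8, 9}) = 4
G(30) = mex({0, 1, 2, 3, 4, 5, 6, 9, 10}) = 7
G(31) = mex({0, 1, 3, 4, 5, 7, 10, 11}) = 2
G(32) = mex({0, 2, 3, 4, 5, 6, 7, 9, 11}) = 1
G(33) = mex({0, 1, 2, 3, 4, 5, 6, 7, 9, 12}) = 8
G(34) = mex({0, 1, 2, 3, 4, 5, 7, 8, 11, 12}) = 6
G(35) = mex({0, 1, 2, 3, 4, 5, 6, 8, 9, 10, 11}) = 7
G(36) = mex({0, 1, 2, 3, 5, 6, 7, 9, 10}) = 4
G(37) = mex({0, 2, 3, 4, 6, 7, 9, 10, 11, 12}) = 1
G(38) = mex({0, 1, 3, 4, 5, 6, 7, 9, 10, 11, 12}) = 2
G(39) = mex({0, 1, 2, 4, 5, 6, 7, 9, 10, 12, 14}) = 3
G(40) = mex({0, 2, 3, 4, 6, 7, 11, 12, 14}) = 1
G(41) = mex({0, 1, 2, 3, 5, 6, 7, 9, 10, 11, 12}) = 4
G(42) = mex({0, 1, 2, 3, 4, 5, 6, 9, 10}) = 7
G(43) = mex({0, 1, 3, 4, 5, 7, 9, 10, 12, 15}) = 2
G(44) = mex({0, 2, 3, 4, 5, 6, 7, 9, 10, 12, 15}) = 1
G(45) = mex({0, 1, 2, 3, 4, 5, 6, 7, 9, 10, 12, 14}) = 8
Therefore G(45) = 8.

8


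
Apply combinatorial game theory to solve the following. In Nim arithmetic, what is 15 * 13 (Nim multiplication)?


Nim multiplication is bilinear over XOR: (u XOR v) * w = (u*w) XOR (v*w).
So we split each operand into its bit components and XOR the pairwise Nim products.
15 = 1 + 2 + 4 + 8 (as XOR of powers of 2).
13 = 1 + 4 + 8 (as XOR of powers of 2).
Using the standard Nim-product table on single bits:
  2*2 = 3,   2*4 = 8,   2*8 = 12,
  4*4 = 6,   4*8 = 11,  8*8 = 13,
and  1*x = x (identity), k*l = l*k (commutative).
Pairwise Nim products:
  1 * 1 = 1
  1 * 4 = 4
  1 * 8 = 8
  2 * 1 = 2
  2 * 4 = 8
  2 * 8 = 12
  4 * 1 = 4
  4 * 4 = 6
  4 * 8 = 11
  8 * 1 = 8
  8 * 4 = 11
  8 * 8 = 13
XOR them: 1 XOR 4 XOR 8 XOR 2 XOR 8 XOR 12 XOR 4 XOR 6 XOR 11 XOR 8 XOR 11 XOR 13 = 12.
Result: 15 * 13 = 12 (in Nim).

12


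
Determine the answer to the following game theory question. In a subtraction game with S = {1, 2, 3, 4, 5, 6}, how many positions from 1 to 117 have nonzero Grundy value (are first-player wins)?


Subtraction set S = {1, 2, 3, 4, 5, 6}, so G(n) = n mod 7.
G(n) = 0 when n is a multiple of 7.
Multiples of 7 in [1, 117]: 16
N-positions (nonzero Grundy) = 117 - 16 = 101

101


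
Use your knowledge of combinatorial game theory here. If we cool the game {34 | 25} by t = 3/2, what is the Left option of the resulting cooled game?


Original game: {34 | 25} (a switch {a | b} with a > b).
Cooling by t (for t below the temperature (a - b)/2 = 9/2) taxes each move by t: {a | b} cooled by t is {a - t | b + t}.
Cooling amount: t = 3/2
Cooled Left option: 34 - 3/2 = 65/2
Cooled Right option: 25 + 3/2 = 53/2
Cooled game: {65/2 | 53/2}
Left option = 65/2

65/2


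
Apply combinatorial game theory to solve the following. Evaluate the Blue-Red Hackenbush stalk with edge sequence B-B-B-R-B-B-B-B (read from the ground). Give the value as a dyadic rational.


Edges (from ground): B-B-B-R-B-B-B-B
By Berlekamp's sign-expansion rule, a Blue-Red Hackenbush stalk has the value of the surreal number whose sign sequence is the edge sequence with B -> + and R -> -.
Sign sequence: +++-++++
Trace the sign expansion in the surreal number tree, starting from 0:
Edge 1: B (sign +) -> bounds (0, +inf), value = 1
Edge 2: B (sign +) -> bounds (1, +inf), value = 2
Edge 3: B (sign +) -> bounds (2, +inf), value = 3
Edge 4: R (sign -) -> bounds (2, 3), value = 5/2
Edge 5: B (sign +) -> bounds (5/2, 3), value = 11/4
Edge 6: B (sign +) -> bounds (11/4, 3), value = 23/8
Edge 7: B (sign +) -> bounds (23/8, 3), value = 47/16
Edge 8: B (sign +) -> bounds (47/16, 3), value = 95/32
Game value = 95/32

95/32


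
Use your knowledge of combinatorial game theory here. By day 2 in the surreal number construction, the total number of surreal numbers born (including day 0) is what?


Day 0: {|} = 0 is born. Count = 1.
Day n: the number of surreal numbers born by day n is 2^(n+1) - 1.
By day 0: 2^1 - 1 = 1
By day 1: 2^2 - 1 = 3
By day 2: 2^3 - 1 = 7
By day 2: 7 surreal numbers.

7


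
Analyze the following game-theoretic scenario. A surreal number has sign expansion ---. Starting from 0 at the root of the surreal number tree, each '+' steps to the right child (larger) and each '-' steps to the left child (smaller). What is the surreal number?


Sign expansion: ---
Rule: track bounds (lo, hi), initially (-inf, +inf). On '+', the current value becomes lo and we move to the simplest number in (value, hi): value + 1 if hi = +inf, otherwise the midpoint (value + hi)/2. On '-', the current value becomes hi and we move to value - 1 if lo = -inf, otherwise the midpoint (lo + value)/2.
Start at 0.
Step 1: sign = -, move left. Bounds: (-inf, 0). Value = -1
Step 2: sign = -, move left. Bounds: (-inf, -1). Value = -2
Step 3: sign = -, move left. Bounds: (-inf, -2). Value = -3
The surreal number with sign expansion --- is -3.

-3


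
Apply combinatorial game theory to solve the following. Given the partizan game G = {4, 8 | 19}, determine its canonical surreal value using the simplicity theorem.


Left options: {4, 8}, max = 8
Right options: {19}, min = 19
All options are numbers and max(Left) < min(Right), so by the simplicity theorem the value is the simplest (earliest-born) number strictly between 8 and 19.
Integers 9 through 18 all lie strictly between 8 and 19.
Among integers, the simplest (lowest birthday = smallest |n|; 0 is born on day 0, +-n on day n) is 9.
No non-integer in the interval can be simpler: if x is a non-integer in the interval, then floor(x) or ceil(x) also lies in the interval (the interval contains an integer), and both are proper prefixes of x's sign expansion, i.e. born earlier. So the game value is 9.
Game value = 9

9


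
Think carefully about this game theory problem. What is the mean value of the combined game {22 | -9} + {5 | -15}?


G1 = {22 | -9}, G2 = {5 | -15}
Each is a switch {a | b} with numbers a > b; its mean value is (a + b)/2, and mean value is additive over game sums: m(G1 + G2) = m(G1) + m(G2).
Mean of G1 = (22 + (-9))/2 = 13/2 = 13/2
Mean of G2 = (5 + (-15))/2 = -10/2 = -5
Mean of G1 + G2 = 13/2 + -5 = 3/2

3/2


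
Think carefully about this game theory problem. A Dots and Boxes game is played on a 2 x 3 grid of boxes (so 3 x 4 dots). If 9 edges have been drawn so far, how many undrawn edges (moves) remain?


Grid: 2 x 3 boxes, i.e. 3 rows and 4 columns of dots.
Horizontal edges: (rows + 1) * cols = 3 * 3 = 9
Vertical edges: rows * (cols + 1) = 2 * 4 = 8
Total edges: 9 + 8 = 17
Edges drawn: 9
Remaining: 17 - 9 = 8

8


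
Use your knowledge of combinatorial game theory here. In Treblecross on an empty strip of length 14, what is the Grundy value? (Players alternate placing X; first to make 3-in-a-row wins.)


Treblecross: place X on empty cells; 3-in-a-row wins.
Playing within two cells of an existing X lets the opponent win at once, so sensible play treats the cells i-2..i+2 around each X as dead. The player left with no safe cell loses, so this is a normal-play take-away game on strips of safe cells.
Placing X at cell i (0-indexed) of a strip of k safe cells leaves independent strips of sizes max(0, i-2) and max(0, k-i-3). Hence G(k) = mex{ G(max(0,i-2)) XOR G(max(0,k-i-3)) : 0 <= i < k }, with G(0) = 0.
G(1): splits (0,0):0^0=0 -> mex({0}) = 1
G(2): splits (0,0):0^0=0 -> mex({0}) = 1
G(3): splits (0,0):0^0=0 -> mex({0}) = 1
G(4): splits (0,1):0^1=1 (0,0):0^0=0 -> mex({0, 1}) = 2
G(5): splits (0,2):0^1=1 (0,1):0^1=1 (0,0):0^0=0 -> mex({0, 1}) = 2
G(6) = mex({1}) = 0
G(7) = mex({0, 1, 2}) = 3
G(8) = mex({0, 1, 2}) = 3
G(9) = mex({0, 2}) = 1
G(10) = mex({0, 2, 3}) = 1
G(11) = mex({0, 3}) = 1
G(12) = mex({1, 3}) = 0
G(13) = mex({0, 1, 2, 3}) = 4
G(14) = mex({0, 1, 2}) = 3
Therefore G(14) = 3.

3


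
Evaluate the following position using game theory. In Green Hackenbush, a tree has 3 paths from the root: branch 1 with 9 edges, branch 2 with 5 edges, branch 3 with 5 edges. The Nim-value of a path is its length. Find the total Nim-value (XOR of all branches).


The tree has 3 branches from the ground vertex.
In Green Hackenbush, the Nim-value of a simple path of length k is k.
Branch 1: length 9, Nim-value = 9
Branch 2: length 5, Nim-value = 5
Branch 3: length 5, Nim-value = 5
Total Nim-value = XOR of all branch values:
0 XOR 9 = 9
9 XOR 5 = 12
12 XOR 5 = 9
Nim-value of the tree = 9

9


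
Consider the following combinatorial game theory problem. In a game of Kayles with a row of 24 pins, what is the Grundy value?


Kayles: a move removes 1 or 2 adjacent pins from a contiguous row.
Removing pins from a row of k leaves two independent rows (a, b) with a + b = k - 1 (one pin) or a + b = k - 2 (two pins); an end removal gives a = 0.
By Sprague-Grundy, G(k) = mex{ G(a) XOR G(b) } over all these splits. G(0) = 0.
G(1): splits (0,0):0^0=0 -> mex({0}) = 1
G(2): splits (0,1):0^1=1 (0,0):0^0=0 -> mex({0, 1}) = 2
G(3): splits (0,2):0^2=2 (1,1):1^1=0 (0,1):0^1=1 -> mex({0, 1, 2}) = 3
G(4): splits (0,3):0^3=3 (1,2):1^2=3 (0,2):0^2=2 (1,1):1^1=0 -> mex({0, 2, 3}) = 1
G(5): splits (0,4):0^1=1 (1,3):1^3=2 (2,2):2^2=0 (0,3):0^3=3 (1,2):1^2=3 -> mex({0, 1, 2, 3}) = 4
G(6) = mex({0, 1, 2, 4}) = 3
G(7) = mex({0, 1, 3, 4, 5}) = 2
G(8) = mex({0, 2, 3, 5, 6}) = 1
G(9) = mex({0, 1, 2, 3, 6, 7}) = 4
G(10) = mex({0, 1, 3, 4, 5, 7}) = 2
G(11) = mex({0, 1, 2, 3, 4, 5}) = 6
G(12) = mex({0, 1, 2, 3, 5, 6, 7}) = 4
G(13) = mex({0, 2, 3, 4, 6, 7}) = 1
G(14) = mex({0, 1, 4, 5, 6, 7}) = 2
G(15) = mex({0, 1, 2, 3, 4, 5, 6}) = 7
G(16) = mex({0, 2, 3, 5, 6, 7}) = 1
G(17) = mex({0, 1, 2, 3, 5, 6, 7}) = 4
G(18) = mex({0, 1, 2, 4, 5, 6}) = 3
G(19) = mex({0, 1, 3, 4, 5, 7}) = 2
G(20) = mex({0, 2, 3, 4, 5, 6, 7}) = 1
G(21) = mex({0, 1, 2, 3, 5, 6, 7}) = 4
G(22) = mex({0, 1, 2, 3, 4, 5, 7}) = 6
G(23) = mex({0, 1, 2, 3, 4, 5, 6}) = 7
G(24) = mex({0, 1, 2, 3, 5, 6, 7}) = 4
Therefore G(24) = 4.

4


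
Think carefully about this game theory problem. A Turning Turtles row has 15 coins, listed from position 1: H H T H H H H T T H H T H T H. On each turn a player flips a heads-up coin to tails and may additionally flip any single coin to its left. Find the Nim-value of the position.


Coins: H H T H H H H T T H H T H T H
Key fact: a single head at position k behaves exactly like a Nim heap of size k (turning it to T and optionally flipping a coin at j < k corresponds to moving the heap from k to j, or to 0), and heads combine as a disjunctive sum (two heads at the same place would cancel, matching j XOR j = 0). So the Nim-value is the XOR of the 1-indexed positions of the heads.
Face-up positions (1-indexed): [1, 2, 4, 5, 6, 7, 10, 11, 13, 15]
XOR 0 with 1: 0 XOR 1 = 1
XOR 1 with 2: 1 XOR 2 = 3
XOR 3 with 4: 3 XOR 4 = 7
XOR 7 with 5: 7 XOR 5 = 2
XOR 2 with 6: 2 XOR 6 = 4
XOR 4 with 7: 4 XOR 7 = 3
XOR 3 with 10: 3 XOR 10 = 9
XOR 9 with 11: 9 XOR 11 = 2
XOR 2 with 13: 2 XOR 13 = 15
XOR 15 with 15: 15 XOR 15 = 0
Nim-value = 0

0
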